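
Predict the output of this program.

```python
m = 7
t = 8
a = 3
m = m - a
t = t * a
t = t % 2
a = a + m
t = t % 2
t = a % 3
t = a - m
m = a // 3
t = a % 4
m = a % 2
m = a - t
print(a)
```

m = 7-3 = 4
t = 8*3 = 24
t = 24%2 = 0
a = 3+4 = 7
t = 0%2 = 0
t = 7%3 = 1
t = 7-4 = 3
m = 7//3 = 2
t = 7%4 = 3
m = 7%2 = 1
m = 7-3 = 4

7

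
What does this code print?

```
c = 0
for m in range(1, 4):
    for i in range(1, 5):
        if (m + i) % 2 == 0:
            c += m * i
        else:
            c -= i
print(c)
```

m=1,i=1: even sum, c = 0+1 = 1
m=1,i=2: odd sum, c = 1-2 = -1
m=1,i=3: even sum, c = (-1)+3 = 2
m=1,i=4: odd sum, c = 2-4 = -2
m=2,i=1: odd sum, c = (-2)-1 = -3
m=2,i=2: even sum, c = (-3)+4 = 1
m=2,i=3: odd sum, c = 1-3 = -2
m=2,i=4: even sum, c = (-2)+8 = 6
m=3,i=1: even sum, c = 6+3 = 9
m=3,i=2: odd sum, c = 9-2 = 7
m=3,i=3: even sum, c = 7+9 = 16
m=3,i=4: odd sum, c = 16-4 = 12

12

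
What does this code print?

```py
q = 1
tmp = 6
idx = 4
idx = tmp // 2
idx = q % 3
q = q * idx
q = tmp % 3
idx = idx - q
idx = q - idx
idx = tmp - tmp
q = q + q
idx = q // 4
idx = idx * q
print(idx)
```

0

idx = 6//2 = 3
idx = 1%3 = 1
q = 1*1 = 1
q = 6%3 = 0
idx = 1-0 = 1
idx = 0-1 = -1
idx = 6-6 = 0
q = 0+0 = 0
idx = 0//4 = 0
idx = 0*0 = 0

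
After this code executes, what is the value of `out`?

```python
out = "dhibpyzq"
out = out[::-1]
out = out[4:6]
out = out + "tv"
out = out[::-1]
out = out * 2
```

'vtibvtib'

reverse → 'qzypbihd'
slice [4:6] → 'bi'
+ 'tv' → 'bitv'
reverse → 'vtib'
repeat ×2 → 'vtibvtib'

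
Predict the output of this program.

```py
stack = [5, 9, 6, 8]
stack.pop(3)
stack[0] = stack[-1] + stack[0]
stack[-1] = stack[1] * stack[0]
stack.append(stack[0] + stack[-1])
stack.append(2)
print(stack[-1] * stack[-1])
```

pop(3) removes 8 → [5, 9, 6]
stack[0] = stack[-1]+stack[0] = 6+5 = 11 → [11, 9, 6]
stack[-1] = stack[1]*stack[0] = 9*11 = 99 → [11, 9, 99]
append stack[0]+stack[-1] = 11+99 = 110 → [11, 9, 99, 110]
append 2 → [11, 9, 99, 110, 2]
stack[-1]*stack[-1] = 2*2 = 4

4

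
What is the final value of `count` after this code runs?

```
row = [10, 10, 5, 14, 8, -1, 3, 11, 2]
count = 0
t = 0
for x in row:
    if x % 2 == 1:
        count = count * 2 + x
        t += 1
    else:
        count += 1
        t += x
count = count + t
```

x=10: not odd, count = 0+1 = 1; t=10
x=10: not odd, count = 1+1 = 2; t=20
x=5: odd, count = 2*2+5 = 9; t=21
x=14: not odd, count = 9+1 = 10; t=35
x=8: not odd, count = 10+1 = 11; t=43
x=-1: odd, count = 11*2+(-1) = 21; t=44
x=3: odd, count = 21*2+3 = 45; t=45
x=11: odd, count = 45*2+11 = 101; t=46
x=2: not odd, count = 101+1 = 102; t=48
count+t = 102+48 = 150

150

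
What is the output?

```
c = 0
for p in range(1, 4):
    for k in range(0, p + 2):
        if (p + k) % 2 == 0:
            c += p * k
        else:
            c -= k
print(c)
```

p=1,k=0: odd sum, c = 0-0 = 0
p=1,k=1: even sum, c = 0+1 = 1
p=1,k=2: odd sum, c = 1-2 = -1
p=2,k=0: even sum, c = (-1)+0 = -1
p=2,k=1: odd sum, c = (-1)-1 = -2
p=2,k=2: even sum, c = (-2)+4 = 2
p=2,k=3: odd sum, c = 2-3 = -1
p=3,k=0: odd sum, c = (-1)-0 = -1
p=3,k=1: even sum, c = (-1)+3 = 2
p=3,k=2: odd sum, c = 2-2 = 0
p=3,k=3: even sum, c = 0+9 = 9
p=3,k=4: odd sum, c = 9-4 = 5

5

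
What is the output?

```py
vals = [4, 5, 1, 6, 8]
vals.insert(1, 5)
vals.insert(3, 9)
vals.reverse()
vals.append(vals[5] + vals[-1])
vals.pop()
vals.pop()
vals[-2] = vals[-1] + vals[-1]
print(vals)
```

[8, 6, 1, 9, 10, 5]

insert 5 at 1 → [4, 5, 5, 1, 6, 8]
insert 9 at 3 → [4, 5, 5, 9, 1, 6, 8]
reverse → [8, 6, 1, 9, 5, 5, 4]
append vals[5]+vals[-1] = 5+4 = 9 → [8, 6, 1, 9, 5, 5, 4, 9]
pop() removes 9 → [8, 6, 1, 9, 5, 5, 4]
pop() removes 4 → [8, 6, 1, 9, 5, 5]
vals[-2] = vals[-1]+vals[-1] = 5+5 = 10 → [8, 6, 1, 9, 10, 5]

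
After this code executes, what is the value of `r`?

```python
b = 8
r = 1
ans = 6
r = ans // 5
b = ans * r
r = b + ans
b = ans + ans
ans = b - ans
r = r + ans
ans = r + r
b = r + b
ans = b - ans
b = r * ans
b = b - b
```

r = 6//5 = 1
b = 6*1 = 6
r = 6+6 = 12
b = 6+6 = 12
ans = 12-6 = 6
r = 12+6 = 18
ans = 18+18 = 36
b = 18+12 = 30
ans = 30-36 = -6
b = 18*(-6) = -108
b = (-108)-(-108) = 0

18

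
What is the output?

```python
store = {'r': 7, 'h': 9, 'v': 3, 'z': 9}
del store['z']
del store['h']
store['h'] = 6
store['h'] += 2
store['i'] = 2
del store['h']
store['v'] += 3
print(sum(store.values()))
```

15

del 'z' → {'r': 7, 'h': 9, 'v': 3}
del 'h' → {'r': 7, 'v': 3}
store['h'] = 6 → {'r': 7, 'v': 3, 'h': 6}
store['h'] = 6+2 = 8 → {'r': 7, 'v': 3, 'h': 8}
store['i'] = 2 → {'r': 7, 'v': 3, 'h': 8, 'i': 2}
del 'h' → {'r': 7, 'v': 3, 'i': 2}
store['v'] = 3+3 = 6 → {'r': 7, 'v': 6, 'i': 2}
sum of values = 15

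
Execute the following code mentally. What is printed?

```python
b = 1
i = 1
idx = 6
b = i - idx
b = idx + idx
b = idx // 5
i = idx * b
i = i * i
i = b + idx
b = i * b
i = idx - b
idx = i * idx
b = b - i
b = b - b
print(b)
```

b = 1-6 = -5
b = 6+6 = 12
b = 6//5 = 1
i = 6*1 = 6
i = 6*6 = 36
i = 1+6 = 7
b = 7*1 = 7
i = 6-7 = -1
idx = (-1)*6 = -6
b = 7-(-1) = 8
b = 8-8 = 0

0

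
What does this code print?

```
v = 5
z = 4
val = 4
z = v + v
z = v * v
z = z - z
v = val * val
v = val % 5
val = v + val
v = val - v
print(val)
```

8

z = 5+5 = 10
z = 5*5 = 25
z = 25-25 = 0
v = 4*4 = 16
v = 4%5 = 4
val = 4+4 = 8
v = 8-4 = 4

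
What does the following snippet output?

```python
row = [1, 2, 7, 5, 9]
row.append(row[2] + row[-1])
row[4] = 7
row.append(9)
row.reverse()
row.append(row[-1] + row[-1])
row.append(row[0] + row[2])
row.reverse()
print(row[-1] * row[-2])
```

append row[2]+row[-1] = 7+9 = 16 → [1, 2, 7, 5, 9, 16]
row[4] = 7 → [1, 2, 7, 5, 7, 16]
append 9 → [1, 2, 7, 5, 7, 16, 9]
reverse → [9, 16, 7, 5, 7, 2, 1]
append row[-1]+row[-1] = 1+1 = 2 → [9, 16, 7, 5, 7, 2, 1, 2]
append row[0]+row[2] = 9+7 = 16 → [9, 16, 7, 5, 7, 2, 1, 2, 16]
reverse → [16, 2, 1, 2, 7, 5, 7, 16, 9]
row[-1]*row[-2] = 9*16 = 144

144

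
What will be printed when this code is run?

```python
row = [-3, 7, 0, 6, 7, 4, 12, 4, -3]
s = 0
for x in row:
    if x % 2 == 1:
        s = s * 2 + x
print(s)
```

x=-3: odd, s = 0*2+(-3) = -3
x=7: odd, s = (-3)*2+7 = 1
x=0: not odd
x=6: not odd
x=7: odd, s = 1*2+7 = 9
x=4: not odd
x=12: not odd
x=4: not odd
x=-3: odd, s = 9*2+(-3) = 15

15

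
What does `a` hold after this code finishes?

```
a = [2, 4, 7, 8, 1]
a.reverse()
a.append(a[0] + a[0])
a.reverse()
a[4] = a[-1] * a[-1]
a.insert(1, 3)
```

reverse → [1, 8, 7, 4, 2]
append a[0]+a[0] = 1+1 = 2 → [1, 8, 7, 4, 2, 2]
reverse → [2, 2, 4, 7, 8, 1]
a[4] = a[-1]*a[-1] = 1*1 = 1 → [2, 2, 4, 7, 1, 1]
insert 3 at 1 → [2, 3, 2, 4, 7, 1, 1]

[2, 3, 2, 4, 7, 1, 1]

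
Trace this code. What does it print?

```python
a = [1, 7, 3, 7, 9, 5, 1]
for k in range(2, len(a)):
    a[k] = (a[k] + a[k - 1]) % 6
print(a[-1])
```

2

k=2: a[2] = (3+7)%6 = 4 → [1, 7, 4, 7, 9, 5, 1]
k=3: a[3] = (7+4)%6 = 5 → [1, 7, 4, 5, 9, 5, 1]
k=4: a[4] = (9+5)%6 = 2 → [1, 7, 4, 5, 2, 5, 1]
k=5: a[5] = (5+2)%6 = 1 → [1, 7, 4, 5, 2, 1, 1]
k=6: a[6] = (1+1)%6 = 2 → [1, 7, 4, 5, 2, 1, 2]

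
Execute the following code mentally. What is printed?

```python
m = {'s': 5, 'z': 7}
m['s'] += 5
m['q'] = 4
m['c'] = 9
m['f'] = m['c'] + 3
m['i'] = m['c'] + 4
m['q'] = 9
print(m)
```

m['s'] = 5+5 = 10 → {'s': 10, 'z': 7}
m['q'] = 4 → {'s': 10, 'z': 7, 'q': 4}
m['c'] = 9 → {'s': 10, 'z': 7, 'q': 4, 'c': 9}
m['f'] = m['c']+3 = 12 → {'s': 10, 'z': 7, 'q': 4, 'c': 9, 'f': 12}
m['i'] = m['c']+4 = 13 → {'s': 10, 'z': 7, 'q': 4, 'c': 9, 'f': 12, 'i': 13}
m['q'] = 9 → {'s': 10, 'z': 7, 'q': 9, 'c': 9, 'f': 12, 'i': 13}

{'s': 10, 'z': 7, 'q': 9, 'c': 9, 'f': 12, 'i': 13}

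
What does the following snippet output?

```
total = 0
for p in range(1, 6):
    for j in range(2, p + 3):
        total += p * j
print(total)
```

280

p=1,j=2: total = 0+2 = 2
p=1,j=3: total = 2+3 = 5
p=2,j=2: total = 5+4 = 9
p=2,j=3: total = 9+6 = 15
p=2,j=4: total = 15+8 = 23
p=3,j=2: total = 23+6 = 29
p=3,j=3: total = 29+9 = 38
p=3,j=4: total = 38+12 = 50
p=3,j=5: total = 50+15 = 65
p=4,j=2: total = 65+8 = 73
p=4,j=3: total = 73+12 = 85
p=4,j=4: total = 85+16 = 101
p=4,j=5: total = 101+20 = 121
p=4,j=6: total = 121+24 = 145
p=5,j=2: total = 145+10 = 155
p=5,j=3: total = 155+15 = 170
p=5,j=4: total = 170+20 = 190
p=5,j=5: total = 190+25 = 215
p=5,j=6: total = 215+30 = 245
p=5,j=7: total = 245+35 = 280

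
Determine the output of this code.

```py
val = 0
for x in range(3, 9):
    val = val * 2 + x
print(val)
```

x=3: val = 0*2+3 = 3
x=4: val = 3*2+4 = 10
x=5: val = 10*2+5 = 25
x=6: val = 25*2+6 = 56
x=7: val = 56*2+7 = 119
x=8: val = 119*2+8 = 246

246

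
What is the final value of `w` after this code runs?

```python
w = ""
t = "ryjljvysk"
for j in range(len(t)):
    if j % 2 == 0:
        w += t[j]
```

'rjjyk'

j=0: add 'r' → 'r'
j=1: skip
j=2: add 'j' → 'rj'
j=3: skip
j=4: add 'j' → 'rjj'
j=5: skip
j=6: add 'y' → 'rjjy'
j=7: skip
j=8: add 'k' → 'rjjyk'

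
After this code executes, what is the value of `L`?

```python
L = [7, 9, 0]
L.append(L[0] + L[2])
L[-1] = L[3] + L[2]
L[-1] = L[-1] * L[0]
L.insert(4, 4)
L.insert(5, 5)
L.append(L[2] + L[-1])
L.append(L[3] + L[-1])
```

[7, 9, 0, 49, 4, 5, 5, 54]

append L[0]+L[2] = 7+0 = 7 → [7, 9, 0, 7]
L[-1] = L[3]+L[2] = 7+0 = 7 → [7, 9, 0, 7]
L[-1] = L[-1]*L[0] = 7*7 = 49 → [7, 9, 0, 49]
insert 4 at 4 → [7, 9, 0, 49, 4]
insert 5 at 5 → [7, 9, 0, 49, 4, 5]
append L[2]+L[-1] = 0+5 = 5 → [7, 9, 0, 49, 4, 5, 5]
append L[3]+L[-1] = 49+5 = 54 → [7, 9, 0, 49, 4, 5, 5, 54]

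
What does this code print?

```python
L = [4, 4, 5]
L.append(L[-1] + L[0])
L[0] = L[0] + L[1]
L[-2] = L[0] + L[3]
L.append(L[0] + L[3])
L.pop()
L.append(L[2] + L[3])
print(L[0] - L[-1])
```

append L[-1]+L[0] = 5+4 = 9 → [4, 4, 5, 9]
L[0] = L[0]+L[1] = 4+4 = 8 → [8, 4, 5, 9]
L[-2] = L[0]+L[3] = 8+9 = 17 → [8, 4, 17, 9]
append L[0]+L[3] = 8+9 = 17 → [8, 4, 17, 9, 17]
pop() removes 17 → [8, 4, 17, 9]
append L[2]+L[3] = 17+9 = 26 → [8, 4, 17, 9, 26]
L[0]-L[-1] = 8-26 = -18

-18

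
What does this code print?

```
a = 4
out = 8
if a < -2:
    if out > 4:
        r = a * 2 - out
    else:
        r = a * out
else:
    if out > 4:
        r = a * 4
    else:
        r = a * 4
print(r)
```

a=4, out=8
a < -2 is False; out > 4 is True
→ r = a * 4 = 16

16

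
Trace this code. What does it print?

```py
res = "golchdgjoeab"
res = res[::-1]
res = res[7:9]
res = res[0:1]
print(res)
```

reverse → 'baeojgdhclog'
slice [7:9] → 'hc'
slice [0:1] → 'h'

h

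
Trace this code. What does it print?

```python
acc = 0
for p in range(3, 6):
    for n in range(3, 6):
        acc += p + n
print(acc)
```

p=3,n=3: acc = 0+6 = 6
p=3,n=4: acc = 6+7 = 13
p=3,n=5: acc = 13+8 = 21
p=4,n=3: acc = 21+7 = 28
p=4,n=4: acc = 28+8 = 36
p=4,n=5: acc = 36+9 = 45
p=5,n=3: acc = 45+8 = 53
p=5,n=4: acc = 53+9 = 62
p=5,n=5: acc = 62+10 = 72

72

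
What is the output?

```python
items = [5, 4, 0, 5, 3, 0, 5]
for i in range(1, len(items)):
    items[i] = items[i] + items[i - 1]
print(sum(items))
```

93

i=1: items[1] = 4+5 = 9 → [5, 9, 0, 5, 3, 0, 5]
i=2: items[2] = 0+9 = 9 → [5, 9, 9, 5, 3, 0, 5]
i=3: items[3] = 5+9 = 14 → [5, 9, 9, 14, 3, 0, 5]
i=4: items[4] = 3+14 = 17 → [5, 9, 9, 14, 17, 0, 5]
i=5: items[5] = 0+17 = 17 → [5, 9, 9, 14, 17, 17, 5]
i=6: items[6] = 5+17 = 22 → [5, 9, 9, 14, 17, 17, 22]
sum = 93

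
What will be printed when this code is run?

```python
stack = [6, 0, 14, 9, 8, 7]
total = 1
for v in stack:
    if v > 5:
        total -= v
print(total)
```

v=6: >5, total = 1-6 = -5
v=0: not >5
v=14: >5, total = (-5)-14 = -19
v=9: >5, total = (-19)-9 = -28
v=8: >5, total = (-28)-8 = -36
v=7: >5, total = (-36)-7 = -43

-43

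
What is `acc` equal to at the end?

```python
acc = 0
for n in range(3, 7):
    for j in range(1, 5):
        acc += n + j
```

112

n=3,j=1: acc = 0+4 = 4
n=3,j=2: acc = 4+5 = 9
n=3,j=3: acc = 9+6 = 15
n=3,j=4: acc = 15+7 = 22
n=4,j=1: acc = 22+5 = 27
n=4,j=2: acc = 27+6 = 33
n=4,j=3: acc = 33+7 = 40
n=4,j=4: acc = 40+8 = 48
n=5,j=1: acc = 48+6 = 54
n=5,j=2: acc = 54+7 = 61
n=5,j=3: acc = 61+8 = 69
n=5,j=4: acc = 69+9 = 78
n=6,j=1: acc = 78+7 = 85
n=6,j=2: acc = 85+8 = 93
n=6,j=3: acc = 93+9 = 102
n=6,j=4: acc = 102+10 = 112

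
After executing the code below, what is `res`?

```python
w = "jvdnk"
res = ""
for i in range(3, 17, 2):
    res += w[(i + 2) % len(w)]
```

'jdkvnjd'

i=3: add w[0]='j' → 'j'
i=5: add w[2]='d' → 'jd'
i=7: add w[4]='k' → 'jdk'
i=9: add w[1]='v' → 'jdkv'
i=11: add w[3]='n' → 'jdkvn'
i=13: add w[0]='j' → 'jdkvnj'
i=15: add w[2]='d' → 'jdkvnjd'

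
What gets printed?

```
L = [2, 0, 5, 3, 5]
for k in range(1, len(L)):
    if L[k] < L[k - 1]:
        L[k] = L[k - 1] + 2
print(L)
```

k=1: 0<2, L[1] = 2+2 = 4 → [2, 4, 5, 3, 5]
k=2: 5>=4, unchanged → [2, 4, 5, 3, 5]
k=3: 3<5, L[3] = 5+2 = 7 → [2, 4, 5, 7, 5]
k=4: 5<7, L[4] = 7+2 = 9 → [2, 4, 5, 7, 9]

[2, 4, 5, 7, 9]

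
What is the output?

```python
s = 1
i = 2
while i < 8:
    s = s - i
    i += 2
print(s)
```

i=2: s = 1-2 = -1
i=4: s = (-1)-4 = -5
i=6: s = (-5)-6 = -11

-11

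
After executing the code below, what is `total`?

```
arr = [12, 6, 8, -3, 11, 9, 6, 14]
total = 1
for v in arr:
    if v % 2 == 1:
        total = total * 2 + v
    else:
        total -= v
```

v=12: not odd, total = 1-12 = -11
v=6: not odd, total = (-11)-6 = -17
v=8: not odd, total = (-17)-8 = -25
v=-3: odd, total = (-25)*2+(-3) = -53
v=11: odd, total = (-53)*2+11 = -95
v=9: odd, total = (-95)*2+9 = -181
v=6: not odd, total = (-181)-6 = -187
v=14: not odd, total = (-187)-14 = -201

-201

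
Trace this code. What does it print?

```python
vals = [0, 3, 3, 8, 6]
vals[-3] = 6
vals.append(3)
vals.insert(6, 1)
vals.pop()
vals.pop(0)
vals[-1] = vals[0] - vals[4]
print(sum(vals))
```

23

vals[-3] = 6 → [0, 3, 6, 8, 6]
append 3 → [0, 3, 6, 8, 6, 3]
insert 1 at 6 → [0, 3, 6, 8, 6, 3, 1]
pop() removes 1 → [0, 3, 6, 8, 6, 3]
pop(0) removes 0 → [3, 6, 8, 6, 3]
vals[-1] = vals[0]-vals[4] = 3-3 = 0 → [3, 6, 8, 6, 0]
sum = 23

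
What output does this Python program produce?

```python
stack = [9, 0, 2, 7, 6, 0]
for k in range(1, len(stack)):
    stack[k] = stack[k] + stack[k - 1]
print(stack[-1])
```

24

k=1: stack[1] = 0+9 = 9 → [9, 9, 2, 7, 6, 0]
k=2: stack[2] = 2+9 = 11 → [9, 9, 11, 7, 6, 0]
k=3: stack[3] = 7+11 = 18 → [9, 9, 11, 18, 6, 0]
k=4: stack[4] = 6+18 = 24 → [9, 9, 11, 18, 24, 0]
k=5: stack[5] = 0+24 = 24 → [9, 9, 11, 18, 24, 24]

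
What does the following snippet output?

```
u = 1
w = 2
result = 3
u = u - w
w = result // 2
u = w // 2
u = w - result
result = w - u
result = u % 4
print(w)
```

u = 1-2 = -1
w = 3//2 = 1
u = 1//2 = 0
u = 1-3 = -2
result = 1-(-2) = 3
result = (-2)%4 = 2

1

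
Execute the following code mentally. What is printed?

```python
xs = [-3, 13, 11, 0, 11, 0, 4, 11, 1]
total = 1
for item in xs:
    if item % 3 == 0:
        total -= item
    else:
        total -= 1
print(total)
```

item=-3: %3==0, total = 1-(-3) = 4
item=13: not %3==0, total = 4-1 = 3
item=11: not %3==0, total = 3-1 = 2
item=0: %3==0, total = 2-0 = 2
item=11: not %3==0, total = 2-1 = 1
item=0: %3==0, total = 1-0 = 1
item=4: not %3==0, total = 1-1 = 0
item=11: not %3==0, total = 0-1 = -1
item=1: not %3==0, total = (-1)-1 = -2

-2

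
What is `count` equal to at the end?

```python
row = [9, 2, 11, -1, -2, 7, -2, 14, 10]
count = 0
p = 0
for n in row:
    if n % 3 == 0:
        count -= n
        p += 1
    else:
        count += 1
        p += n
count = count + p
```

39

n=9: %3==0, count = 0-9 = -9; p=1
n=2: not %3==0, count = (-9)+1 = -8; p=3
n=11: not %3==0, count = (-8)+1 = -7; p=14
n=-1: not %3==0, count = (-7)+1 = -6; p=13
n=-2: not %3==0, count = (-6)+1 = -5; p=11
n=7: not %3==0, count = (-5)+1 = -4; p=18
n=-2: not %3==0, count = (-4)+1 = -3; p=16
n=14: not %3==0, count = (-3)+1 = -2; p=30
n=10: not %3==0, count = (-2)+1 = -1; p=40
count+p = (-1)+40 = 39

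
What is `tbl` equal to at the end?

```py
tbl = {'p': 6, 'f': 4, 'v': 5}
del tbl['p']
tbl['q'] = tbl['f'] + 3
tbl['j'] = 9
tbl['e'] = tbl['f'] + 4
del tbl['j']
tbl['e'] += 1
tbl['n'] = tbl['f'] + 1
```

{'f': 4, 'v': 5, 'q': 7, 'e': 9, 'n': 5}

del 'p' → {'f': 4, 'v': 5}
tbl['q'] = tbl['f']+3 = 7 → {'f': 4, 'v': 5, 'q': 7}
tbl['j'] = 9 → {'f': 4, 'v': 5, 'q': 7, 'j': 9}
tbl['e'] = tbl['f']+4 = 8 → {'f': 4, 'v': 5, 'q': 7, 'j': 9, 'e': 8}
del 'j' → {'f': 4, 'v': 5, 'q': 7, 'e': 8}
tbl['e'] = 8+1 = 9 → {'f': 4, 'v': 5, 'q': 7, 'e': 9}
tbl['n'] = tbl['f']+1 = 5 → {'f': 4, 'v': 5, 'q': 7, 'e': 9, 'n': 5}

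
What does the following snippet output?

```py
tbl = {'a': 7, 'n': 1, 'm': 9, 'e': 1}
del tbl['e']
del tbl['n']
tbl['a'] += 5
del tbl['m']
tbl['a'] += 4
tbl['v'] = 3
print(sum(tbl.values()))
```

del 'e' → {'a': 7, 'n': 1, 'm': 9}
del 'n' → {'a': 7, 'm': 9}
tbl['a'] = 7+5 = 12 → {'a': 12, 'm': 9}
del 'm' → {'a': 12}
tbl['a'] = 12+4 = 16 → {'a': 16}
tbl['v'] = 3 → {'a': 16, 'v': 3}
sum of values = 19

19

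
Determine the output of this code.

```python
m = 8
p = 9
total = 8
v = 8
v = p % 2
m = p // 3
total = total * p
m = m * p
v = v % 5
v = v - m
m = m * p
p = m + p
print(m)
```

v = 9%2 = 1
m = 9//3 = 3
total = 8*9 = 72
m = 3*9 = 27
v = 1%5 = 1
v = 1-27 = -26
m = 27*9 = 243
p = 243+9 = 252

243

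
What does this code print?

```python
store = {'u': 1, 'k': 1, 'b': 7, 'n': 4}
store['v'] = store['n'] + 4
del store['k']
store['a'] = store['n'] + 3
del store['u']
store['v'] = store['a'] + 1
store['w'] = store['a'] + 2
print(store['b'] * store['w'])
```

63

store['v'] = store['n']+4 = 8 → {'u': 1, 'k': 1, 'b': 7, 'n': 4, 'v': 8}
del 'k' → {'u': 1, 'b': 7, 'n': 4, 'v': 8}
store['a'] = store['n']+3 = 7 → {'u': 1, 'b': 7, 'n': 4, 'v': 8, 'a': 7}
del 'u' → {'b': 7, 'n': 4, 'v': 8, 'a': 7}
store['v'] = store['a']+1 = 8 → {'b': 7, 'n': 4, 'v': 8, 'a': 7}
store['w'] = store['a']+2 = 9 → {'b': 7, 'n': 4, 'v': 8, 'a': 7, 'w': 9}
store['b']*store['w'] = 7*9 = 63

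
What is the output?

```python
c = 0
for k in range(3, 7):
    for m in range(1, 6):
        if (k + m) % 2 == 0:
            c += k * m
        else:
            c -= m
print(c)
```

k=3,m=1: even sum, c = 0+3 = 3
k=3,m=2: odd sum, c = 3-2 = 1
k=3,m=3: even sum, c = 1+9 = 10
k=3,m=4: odd sum, c = 10-4 = 6
k=3,m=5: even sum, c = 6+15 = 21
k=4,m=1: odd sum, c = 21-1 = 20
k=4,m=2: even sum, c = 20+8 = 28
k=4,m=3: odd sum, c = 28-3 = 25
k=4,m=4: even sum, c = 25+16 = 41
k=4,m=5: odd sum, c = 41-5 = 36
k=5,m=1: even sum, c = 36+5 = 41
k=5,m=2: odd sum, c = 41-2 = 39
k=5,m=3: even sum, c = 39+15 = 54
k=5,m=4: odd sum, c = 54-4 = 50
k=5,m=5: even sum, c = 50+25 = 75
k=6,m=1: odd sum, c = 75-1 = 74
k=6,m=2: even sum, c = 74+12 = 86
k=6,m=3: odd sum, c = 86-3 = 83
k=6,m=4: even sum, c = 83+24 = 107
k=6,m=5: odd sum, c = 107-5 = 102

102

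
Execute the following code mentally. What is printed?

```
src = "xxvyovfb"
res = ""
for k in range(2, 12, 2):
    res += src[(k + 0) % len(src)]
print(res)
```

vofxv

k=2: add src[2]='v' → 'v'
k=4: add src[4]='o' → 'vo'
k=6: add src[6]='f' → 'vof'
k=8: add src[0]='x' → 'vofx'
k=10: add src[2]='v' → 'vofxv'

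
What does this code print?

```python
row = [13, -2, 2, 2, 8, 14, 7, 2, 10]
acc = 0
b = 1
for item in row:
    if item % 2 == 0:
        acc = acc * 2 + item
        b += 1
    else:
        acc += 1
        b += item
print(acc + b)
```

262

item=13: not even, acc = 0+1 = 1; b=14
item=-2: even, acc = 1*2+(-2) = 0; b=15
item=2: even, acc = 0*2+2 = 2; b=16
item=2: even, acc = 2*2+2 = 6; b=17
item=8: even, acc = 6*2+8 = 20; b=18
item=14: even, acc = 20*2+14 = 54; b=19
item=7: not even, acc = 54+1 = 55; b=26
item=2: even, acc = 55*2+2 = 112; b=27
item=10: even, acc = 112*2+10 = 234; b=28
acc+b = 234+28 = 262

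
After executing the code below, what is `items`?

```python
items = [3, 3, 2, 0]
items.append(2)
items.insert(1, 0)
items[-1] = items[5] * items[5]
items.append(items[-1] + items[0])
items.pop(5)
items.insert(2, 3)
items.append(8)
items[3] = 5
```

[3, 0, 3, 5, 2, 0, 7, 8]

append 2 → [3, 3, 2, 0, 2]
insert 0 at 1 → [3, 0, 3, 2, 0, 2]
items[-1] = items[5]*items[5] = 2*2 = 4 → [3, 0, 3, 2, 0, 4]
append items[-1]+items[0] = 4+3 = 7 → [3, 0, 3, 2, 0, 4, 7]
pop(5) removes 4 → [3, 0, 3, 2, 0, 7]
insert 3 at 2 → [3, 0, 3, 3, 2, 0, 7]
append 8 → [3, 0, 3, 3, 2, 0, 7, 8]
items[3] = 5 → [3, 0, 3, 5, 2, 0, 7, 8]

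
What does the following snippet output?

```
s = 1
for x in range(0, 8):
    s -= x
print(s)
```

-27

x=0: s = 1-0 = 1
x=1: s = 1-1 = 0
x=2: s = 0-2 = -2
x=3: s = (-2)-3 = -5
x=4: s = (-5)-4 = -9
x=5: s = (-9)-5 = -14
x=6: s = (-14)-6 = -20
x=7: s = (-20)-7 = -27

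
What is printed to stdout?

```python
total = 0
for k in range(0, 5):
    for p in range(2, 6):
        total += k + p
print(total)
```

k=0,p=2: total = 0+2 = 2
k=0,p=3: total = 2+3 = 5
k=0,p=4: total = 5+4 = 9
k=0,p=5: total = 9+5 = 14
k=1,p=2: total = 14+3 = 17
k=1,p=3: total = 17+4 = 21
k=1,p=4: total = 21+5 = 26
k=1,p=5: total = 26+6 = 32
k=2,p=2: total = 32+4 = 36
k=2,p=3: total = 36+5 = 41
k=2,p=4: total = 41+6 = 47
k=2,p=5: total = 47+7 = 54
k=3,p=2: total = 54+5 = 59
k=3,p=3: total = 59+6 = 65
k=3,p=4: total = 65+7 = 72
k=3,p=5: total = 72+8 = 80
k=4,p=2: total = 80+6 = 86
k=4,p=3: total = 86+7 = 93
k=4,p=4: total = 93+8 = 101
k=4,p=5: total = 101+9 = 110

110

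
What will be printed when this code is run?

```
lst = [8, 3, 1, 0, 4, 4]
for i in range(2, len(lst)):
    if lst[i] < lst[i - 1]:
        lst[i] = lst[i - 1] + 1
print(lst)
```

[8, 3, 4, 5, 6, 7]

i=2: 1<3, lst[2] = 3+1 = 4 → [8, 3, 4, 0, 4, 4]
i=3: 0<4, lst[3] = 4+1 = 5 → [8, 3, 4, 5, 4, 4]
i=4: 4<5, lst[4] = 5+1 = 6 → [8, 3, 4, 5, 6, 4]
i=5: 4<6, lst[5] = 6+1 = 7 → [8, 3, 4, 5, 6, 7]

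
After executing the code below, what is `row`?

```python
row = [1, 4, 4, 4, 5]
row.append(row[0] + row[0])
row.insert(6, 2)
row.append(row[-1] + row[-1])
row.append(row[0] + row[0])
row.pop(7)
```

append row[0]+row[0] = 1+1 = 2 → [1, 4, 4, 4, 5, 2]
insert 2 at 6 → [1, 4, 4, 4, 5, 2, 2]
append row[-1]+row[-1] = 2+2 = 4 → [1, 4, 4, 4, 5, 2, 2, 4]
append row[0]+row[0] = 1+1 = 2 → [1, 4, 4, 4, 5, 2, 2, 4, 2]
pop(7) removes 4 → [1, 4, 4, 4, 5, 2, 2, 2]

[1, 4, 4, 4, 5, 2, 2, 2]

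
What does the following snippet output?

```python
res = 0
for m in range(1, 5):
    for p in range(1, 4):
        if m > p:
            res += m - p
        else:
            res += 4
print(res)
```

34

m=1,p=1: not 1>1, res = 0+4 = 4
m=1,p=2: not 1>2, res = 4+4 = 8
m=1,p=3: not 1>3, res = 8+4 = 12
m=2,p=1: 2>1, res = 12+1 = 13
m=2,p=2: not 2>2, res = 13+4 = 17
m=2,p=3: not 2>3, res = 17+4 = 21
m=3,p=1: 3>1, res = 21+2 = 23
m=3,p=2: 3>2, res = 23+1 = 24
m=3,p=3: not 3>3, res = 24+4 = 28
m=4,p=1: 4>1, res = 28+3 = 31
m=4,p=2: 4>2, res = 31+2 = 33
m=4,p=3: 4>3, res = 33+1 = 34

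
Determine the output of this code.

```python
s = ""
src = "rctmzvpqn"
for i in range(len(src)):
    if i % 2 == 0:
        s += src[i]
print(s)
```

rtzpn

i=0: add 'r' → 'r'
i=1: skip
i=2: add 't' → 'rt'
i=3: skip
i=4: add 'z' → 'rtz'
i=5: skip
i=6: add 'p' → 'rtzp'
i=7: skip
i=8: add 'n' → 'rtzpn'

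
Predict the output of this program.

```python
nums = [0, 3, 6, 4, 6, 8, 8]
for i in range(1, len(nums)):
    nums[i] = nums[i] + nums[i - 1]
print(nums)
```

[0, 3, 9, 13, 19, 27, 35]

i=1: nums[1] = 3+0 = 3 → [0, 3, 6, 4, 6, 8, 8]
i=2: nums[2] = 6+3 = 9 → [0, 3, 9, 4, 6, 8, 8]
i=3: nums[3] = 4+9 = 13 → [0, 3, 9, 13, 6, 8, 8]
i=4: nums[4] = 6+13 = 19 → [0, 3, 9, 13, 19, 8, 8]
i=5: nums[5] = 8+19 = 27 → [0, 3, 9, 13, 19, 27, 8]
i=6: nums[6] = 8+27 = 35 → [0, 3, 9, 13, 19, 27, 35]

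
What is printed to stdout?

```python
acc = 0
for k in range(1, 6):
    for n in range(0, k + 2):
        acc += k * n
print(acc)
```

k=1,n=0: acc = 0+0 = 0
k=1,n=1: acc = 0+1 = 1
k=1,n=2: acc = 1+2 = 3
k=2,n=0: acc = 3+0 = 3
k=2,n=1: acc = 3+2 = 5
k=2,n=2: acc = 5+4 = 9
k=2,n=3: acc = 9+6 = 15
k=3,n=0: acc = 15+0 = 15
k=3,n=1: acc = 15+3 = 18
k=3,n=2: acc = 18+6 = 24
k=3,n=3: acc = 24+9 = 33
k=3,n=4: acc = 33+12 = 45
k=4,n=0: acc = 45+0 = 45
k=4,n=1: acc = 45+4 = 49
k=4,n=2: acc = 49+8 = 57
k=4,n=3: acc = 57+12 = 69
k=4,n=4: acc = 69+16 = 85
k=4,n=5: acc = 85+20 = 105
k=5,n=0: acc = 105+0 = 105
k=5,n=1: acc = 105+5 = 110
k=5,n=2: acc = 110+10 = 120
k=5,n=3: acc = 120+15 = 135
k=5,n=4: acc = 135+20 = 155
k=5,n=5: acc = 155+25 = 180
k=5,n=6: acc = 180+30 = 210

210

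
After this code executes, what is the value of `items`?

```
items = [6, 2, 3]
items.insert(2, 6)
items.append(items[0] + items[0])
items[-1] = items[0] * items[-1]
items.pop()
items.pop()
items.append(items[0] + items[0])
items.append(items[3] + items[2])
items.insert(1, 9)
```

insert 6 at 2 → [6, 2, 6, 3]
append items[0]+items[0] = 6+6 = 12 → [6, 2, 6, 3, 12]
items[-1] = items[0]*items[-1] = 6*12 = 72 → [6, 2, 6, 3, 72]
pop() removes 72 → [6, 2, 6, 3]
pop() removes 3 → [6, 2, 6]
append items[0]+items[0] = 6+6 = 12 → [6, 2, 6, 12]
append items[3]+items[2] = 12+6 = 18 → [6, 2, 6, 12, 18]
insert 9 at 1 → [6, 9, 2, 6, 12, 18]

[6, 9, 2, 6, 12, 18]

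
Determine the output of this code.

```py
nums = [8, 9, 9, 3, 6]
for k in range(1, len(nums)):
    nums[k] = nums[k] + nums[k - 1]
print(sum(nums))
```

k=1: nums[1] = 9+8 = 17 → [8, 17, 9, 3, 6]
k=2: nums[2] = 9+17 = 26 → [8, 17, 26, 3, 6]
k=3: nums[3] = 3+26 = 29 → [8, 17, 26, 29, 6]
k=4: nums[4] = 6+29 = 35 → [8, 17, 26, 29, 35]
sum = 115

115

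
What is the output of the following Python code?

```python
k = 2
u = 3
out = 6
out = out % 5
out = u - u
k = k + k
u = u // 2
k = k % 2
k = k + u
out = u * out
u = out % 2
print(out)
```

out = 6%5 = 1
out = 3-3 = 0
k = 2+2 = 4
u = 3//2 = 1
k = 4%2 = 0
k = 0+1 = 1
out = 1*0 = 0
u = 0%2 = 0

0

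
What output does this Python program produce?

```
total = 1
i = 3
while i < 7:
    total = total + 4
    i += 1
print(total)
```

i=3: total = 1+4 = 5
i=4: total = 5+4 = 9
i=5: total = 9+4 = 13
i=6: total = 13+4 = 17

17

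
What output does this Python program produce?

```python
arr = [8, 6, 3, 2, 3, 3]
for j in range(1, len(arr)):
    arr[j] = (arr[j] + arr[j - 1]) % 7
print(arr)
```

j=1: arr[1] = (6+8)%7 = 0 → [8, 0, 3, 2, 3, 3]
j=2: arr[2] = (3+0)%7 = 3 → [8, 0, 3, 2, 3, 3]
j=3: arr[3] = (2+3)%7 = 5 → [8, 0, 3, 5, 3, 3]
j=4: arr[4] = (3+5)%7 = 1 → [8, 0, 3, 5, 1, 3]
j=5: arr[5] = (3+1)%7 = 4 → [8, 0, 3, 5, 1, 4]

[8, 0, 3, 5, 1, 4]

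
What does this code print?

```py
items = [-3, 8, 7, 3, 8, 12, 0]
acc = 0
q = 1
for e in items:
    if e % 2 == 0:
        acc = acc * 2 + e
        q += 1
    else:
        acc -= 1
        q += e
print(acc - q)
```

e=-3: not even, acc = 0-1 = -1; q=-2
e=8: even, acc = (-1)*2+8 = 6; q=-1
e=7: not even, acc = 6-1 = 5; q=6
e=3: not even, acc = 5-1 = 4; q=9
e=8: even, acc = 4*2+8 = 16; q=10
e=12: even, acc = 16*2+12 = 44; q=11
e=0: even, acc = 44*2+0 = 88; q=12
acc-q = 88-12 = 76

76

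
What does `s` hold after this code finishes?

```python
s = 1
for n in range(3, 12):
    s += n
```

n=3: s = 1+3 = 4
n=4: s = 4+4 = 8
n=5: s = 8+5 = 13
n=6: s = 13+6 = 19
n=7: s = 19+7 = 26
n=8: s = 26+8 = 34
n=9: s = 34+9 = 43
n=10: s = 43+10 = 53
n=11: s = 53+11 = 64

64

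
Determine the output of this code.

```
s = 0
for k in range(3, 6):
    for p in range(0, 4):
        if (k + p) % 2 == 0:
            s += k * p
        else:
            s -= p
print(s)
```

32

k=3,p=0: odd sum, s = 0-0 = 0
k=3,p=1: even sum, s = 0+3 = 3
k=3,p=2: odd sum, s = 3-2 = 1
k=3,p=3: even sum, s = 1+9 = 10
k=4,p=0: even sum, s = 10+0 = 10
k=4,p=1: odd sum, s = 10-1 = 9
k=4,p=2: even sum, s = 9+8 = 17
k=4,p=3: odd sum, s = 17-3 = 14
k=5,p=0: odd sum, s = 14-0 = 14
k=5,p=1: even sum, s = 14+5 = 19
k=5,p=2: odd sum, s = 19-2 = 17
k=5,p=3: even sum, s = 17+15 = 32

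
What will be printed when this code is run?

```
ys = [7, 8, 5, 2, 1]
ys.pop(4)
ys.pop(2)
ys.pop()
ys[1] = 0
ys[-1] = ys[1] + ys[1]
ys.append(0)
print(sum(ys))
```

7

pop(4) removes 1 → [7, 8, 5, 2]
pop(2) removes 5 → [7, 8, 2]
pop() removes 2 → [7, 8]
ys[1] = 0 → [7, 0]
ys[-1] = ys[1]+ys[1] = 0+0 = 0 → [7, 0]
append 0 → [7, 0, 0]
sum = 7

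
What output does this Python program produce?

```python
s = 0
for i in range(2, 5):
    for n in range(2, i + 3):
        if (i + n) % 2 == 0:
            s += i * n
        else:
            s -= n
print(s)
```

67

i=2,n=2: even sum, s = 0+4 = 4
i=2,n=3: odd sum, s = 4-3 = 1
i=2,n=4: even sum, s = 1+8 = 9
i=3,n=2: odd sum, s = 9-2 = 7
i=3,n=3: even sum, s = 7+9 = 16
i=3,n=4: odd sum, s = 16-4 = 12
i=3,n=5: even sum, s = 12+15 = 27
i=4,n=2: even sum, s = 27+8 = 35
i=4,n=3: odd sum, s = 35-3 = 32
i=4,n=4: even sum, s = 32+16 = 48
i=4,n=5: odd sum, s = 48-5 = 43
i=4,n=6: even sum, s = 43+24 = 67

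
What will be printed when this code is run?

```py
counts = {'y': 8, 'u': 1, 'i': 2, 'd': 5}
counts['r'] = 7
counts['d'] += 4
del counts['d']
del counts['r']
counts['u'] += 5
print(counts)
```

counts['r'] = 7 → {'y': 8, 'u': 1, 'i': 2, 'd': 5, 'r': 7}
counts['d'] = 5+4 = 9 → {'y': 8, 'u': 1, 'i': 2, 'd': 9, 'r': 7}
del 'd' → {'y': 8, 'u': 1, 'i': 2, 'r': 7}
del 'r' → {'y': 8, 'u': 1, 'i': 2}
counts['u'] = 1+5 = 6 → {'y': 8, 'u': 6, 'i': 2}

{'y': 8, 'u': 6, 'i': 2}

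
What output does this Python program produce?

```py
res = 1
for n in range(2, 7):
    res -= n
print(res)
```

-19

n=2: res = 1-2 = -1
n=3: res = (-1)-3 = -4
n=4: res = (-4)-4 = -8
n=5: res = (-8)-5 = -13
n=6: res = (-13)-6 = -19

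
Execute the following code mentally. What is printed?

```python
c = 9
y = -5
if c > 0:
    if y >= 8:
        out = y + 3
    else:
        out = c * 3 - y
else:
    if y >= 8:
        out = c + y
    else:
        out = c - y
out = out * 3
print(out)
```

c=9, y=-5
c > 0 is True; y >= 8 is False
→ out = c * 3 - y = 32
out = 32*3 = 96

96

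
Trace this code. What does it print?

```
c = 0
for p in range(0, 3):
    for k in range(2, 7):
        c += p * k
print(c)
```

p=0,k=2: c = 0+0 = 0
p=0,k=3: c = 0+0 = 0
p=0,k=4: c = 0+0 = 0
p=0,k=5: c = 0+0 = 0
p=0,k=6: c = 0+0 = 0
p=1,k=2: c = 0+2 = 2
p=1,k=3: c = 2+3 = 5
p=1,k=4: c = 5+4 = 9
p=1,k=5: c = 9+5 = 14
p=1,k=6: c = 14+6 = 20
p=2,k=2: c = 20+4 = 24
p=2,k=3: c = 24+6 = 30
p=2,k=4: c = 30+8 = 38
p=2,k=5: c = 38+10 = 48
p=2,k=6: c = 48+12 = 60

60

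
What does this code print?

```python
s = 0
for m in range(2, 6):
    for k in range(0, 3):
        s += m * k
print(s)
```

m=2,k=0: s = 0+0 = 0
m=2,k=1: s = 0+2 = 2
m=2,k=2: s = 2+4 = 6
m=3,k=0: s = 6+0 = 6
m=3,k=1: s = 6+3 = 9
m=3,k=2: s = 9+6 = 15
m=4,k=0: s = 15+0 = 15
m=4,k=1: s = 15+4 = 19
m=4,k=2: s = 19+8 = 27
m=5,k=0: s = 27+0 = 27
m=5,k=1: s = 27+5 = 32
m=5,k=2: s = 32+10 = 42

42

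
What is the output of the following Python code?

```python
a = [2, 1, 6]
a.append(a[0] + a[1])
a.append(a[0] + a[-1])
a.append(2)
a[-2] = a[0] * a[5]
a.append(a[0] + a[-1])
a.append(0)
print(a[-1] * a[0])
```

0

append a[0]+a[1] = 2+1 = 3 → [2, 1, 6, 3]
append a[0]+a[-1] = 2+3 = 5 → [2, 1, 6, 3, 5]
append 2 → [2, 1, 6, 3, 5, 2]
a[-2] = a[0]*a[5] = 2*2 = 4 → [2, 1, 6, 3, 4, 2]
append a[0]+a[-1] = 2+2 = 4 → [2, 1, 6, 3, 4, 2, 4]
append 0 → [2, 1, 6, 3, 4, 2, 4, 0]
a[-1]*a[0] = 0*2 = 0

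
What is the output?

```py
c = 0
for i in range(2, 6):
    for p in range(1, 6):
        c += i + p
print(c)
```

i=2,p=1: c = 0+3 = 3
i=2,p=2: c = 3+4 = 7
i=2,p=3: c = 7+5 = 12
i=2,p=4: c = 12+6 = 18
i=2,p=5: c = 18+7 = 25
i=3,p=1: c = 25+4 = 29
i=3,p=2: c = 29+5 = 34
i=3,p=3: c = 34+6 = 40
i=3,p=4: c = 40+7 = 47
i=3,p=5: c = 47+8 = 55
i=4,p=1: c = 55+5 = 60
i=4,p=2: c = 60+6 = 66
i=4,p=3: c = 66+7 = 73
i=4,p=4: c = 73+8 = 81
i=4,p=5: c = 81+9 = 90
i=5,p=1: c = 90+6 = 96
i=5,p=2: c = 96+7 = 103
i=5,p=3: c = 103+8 = 111
i=5,p=4: c = 111+9 = 120
i=5,p=5: c = 120+10 = 130

130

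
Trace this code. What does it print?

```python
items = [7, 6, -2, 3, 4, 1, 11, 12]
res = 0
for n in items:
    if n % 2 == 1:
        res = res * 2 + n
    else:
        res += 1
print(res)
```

n=7: odd, res = 0*2+7 = 7
n=6: not odd, res = 7+1 = 8
n=-2: not odd, res = 8+1 = 9
n=3: odd, res = 9*2+3 = 21
n=4: not odd, res = 21+1 = 22
n=1: odd, res = 22*2+1 = 45
n=11: odd, res = 45*2+11 = 101
n=12: not odd, res = 101+1 = 102

102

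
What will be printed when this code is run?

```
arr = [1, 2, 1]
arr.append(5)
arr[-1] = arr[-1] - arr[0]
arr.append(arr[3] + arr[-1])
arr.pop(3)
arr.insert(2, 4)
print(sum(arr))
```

append 5 → [1, 2, 1, 5]
arr[-1] = arr[-1]-arr[0] = 5-1 = 4 → [1, 2, 1, 4]
append arr[3]+arr[-1] = 4+4 = 8 → [1, 2, 1, 4, 8]
pop(3) removes 4 → [1, 2, 1, 8]
insert 4 at 2 → [1, 2, 4, 1, 8]
sum = 16

16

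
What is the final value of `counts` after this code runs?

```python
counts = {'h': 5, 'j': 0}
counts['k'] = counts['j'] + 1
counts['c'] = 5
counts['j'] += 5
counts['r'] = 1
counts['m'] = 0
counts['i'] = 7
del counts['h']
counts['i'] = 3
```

counts['k'] = counts['j']+1 = 1 → {'h': 5, 'j': 0, 'k': 1}
counts['c'] = 5 → {'h': 5, 'j': 0, 'k': 1, 'c': 5}
counts['j'] = 0+5 = 5 → {'h': 5, 'j': 5, 'k': 1, 'c': 5}
counts['r'] = 1 → {'h': 5, 'j': 5, 'k': 1, 'c': 5, 'r': 1}
counts['m'] = 0 → {'h': 5, 'j': 5, 'k': 1, 'c': 5, 'r': 1, 'm': 0}
counts['i'] = 7 → {'h': 5, 'j': 5, 'k': 1, 'c': 5, 'r': 1, 'm': 0, 'i': 7}
del 'h' → {'j': 5, 'k': 1, 'c': 5, 'r': 1, 'm': 0, 'i': 7}
counts['i'] = 3 → {'j': 5, 'k': 1, 'c': 5, 'r': 1, 'm': 0, 'i': 3}

{'j': 5, 'k': 1, 'c': 5, 'r': 1, 'm': 0, 'i': 3}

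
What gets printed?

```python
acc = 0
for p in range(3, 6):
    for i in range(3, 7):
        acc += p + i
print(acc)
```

102

p=3,i=3: acc = 0+6 = 6
p=3,i=4: acc = 6+7 = 13
p=3,i=5: acc = 13+8 = 21
p=3,i=6: acc = 21+9 = 30
p=4,i=3: acc = 30+7 = 37
p=4,i=4: acc = 37+8 = 45
p=4,i=5: acc = 45+9 = 54
p=4,i=6: acc = 54+10 = 64
p=5,i=3: acc = 64+8 = 72
p=5,i=4: acc = 72+9 = 81
p=5,i=5: acc = 81+10 = 91
p=5,i=6: acc = 91+11 = 102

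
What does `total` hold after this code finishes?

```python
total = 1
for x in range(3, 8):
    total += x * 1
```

26

x=3: total = 1+3*1 = 4
x=4: total = 4+4*1 = 8
x=5: total = 8+5*1 = 13
x=6: total = 13+6*1 = 19
x=7: total = 19+7*1 = 26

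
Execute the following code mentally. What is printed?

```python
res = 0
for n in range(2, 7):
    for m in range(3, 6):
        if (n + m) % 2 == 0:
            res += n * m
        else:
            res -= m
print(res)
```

80

n=2,m=3: odd sum, res = 0-3 = -3
n=2,m=4: even sum, res = (-3)+8 = 5
n=2,m=5: odd sum, res = 5-5 = 0
n=3,m=3: even sum, res = 0+9 = 9
n=3,m=4: odd sum, res = 9-4 = 5
n=3,m=5: even sum, res = 5+15 = 20
n=4,m=3: odd sum, res = 20-3 = 17
n=4,m=4: even sum, res = 17+16 = 33
n=4,m=5: odd sum, res = 33-5 = 28
n=5,m=3: even sum, res = 28+15 = 43
n=5,m=4: odd sum, res = 43-4 = 39
n=5,m=5: even sum, res = 39+25 = 64
n=6,m=3: odd sum, res = 64-3 = 61
n=6,m=4: even sum, res = 61+24 = 85
n=6,m=5: odd sum, res = 85-5 = 80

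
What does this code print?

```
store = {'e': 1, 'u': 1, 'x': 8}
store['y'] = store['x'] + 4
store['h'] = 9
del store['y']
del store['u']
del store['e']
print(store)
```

{'x': 8, 'h': 9}

store['y'] = store['x']+4 = 12 → {'e': 1, 'u': 1, 'x': 8, 'y': 12}
store['h'] = 9 → {'e': 1, 'u': 1, 'x': 8, 'y': 12, 'h': 9}
del 'y' → {'e': 1, 'u': 1, 'x': 8, 'h': 9}
del 'u' → {'e': 1, 'x': 8, 'h': 9}
del 'e' → {'x': 8, 'h': 9}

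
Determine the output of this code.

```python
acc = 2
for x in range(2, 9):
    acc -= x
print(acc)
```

x=2: acc = 2-2 = 0
x=3: acc = 0-3 = -3
x=4: acc = (-3)-4 = -7
x=5: acc = (-7)-5 = -12
x=6: acc = (-12)-6 = -18
x=7: acc = (-18)-7 = -25
x=8: acc = (-25)-8 = -33

-33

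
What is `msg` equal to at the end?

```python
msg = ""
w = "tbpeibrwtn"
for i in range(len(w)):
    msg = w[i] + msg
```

'ntwrbiepbt'

i=0: prepend 't' → 't'
i=1: prepend 'b' → 'bt'
i=2: prepend 'p' → 'pbt'
i=3: prepend 'e' → 'epbt'
i=4: prepend 'i' → 'iepbt'
i=5: prepend 'b' → 'biepbt'
i=6: prepend 'r' → 'rbiepbt'
i=7: prepend 'w' → 'wrbiepbt'
i=8: prepend 't' → 'twrbiepbt'
i=9: prepend 'n' → 'ntwrbiepbt'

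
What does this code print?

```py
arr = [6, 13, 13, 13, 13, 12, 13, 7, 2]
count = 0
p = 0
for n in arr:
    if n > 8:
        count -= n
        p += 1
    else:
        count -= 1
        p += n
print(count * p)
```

-1680

n=6: not >8, count = 0-1 = -1; p=6
n=13: >8, count = (-1)-13 = -14; p=7
n=13: >8, count = (-14)-13 = -27; p=8
n=13: >8, count = (-27)-13 = -40; p=9
n=13: >8, count = (-40)-13 = -53; p=10
n=12: >8, count = (-53)-12 = -65; p=11
n=13: >8, count = (-65)-13 = -78; p=12
n=7: not >8, count = (-78)-1 = -79; p=19
n=2: not >8, count = (-79)-1 = -80; p=21
count*p = (-80)*21 = -1680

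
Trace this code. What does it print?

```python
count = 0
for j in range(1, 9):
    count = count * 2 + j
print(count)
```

502

j=1: count = 0*2+1 = 1
j=2: count = 1*2+2 = 4
j=3: count = 4*2+3 = 11
j=4: count = 11*2+4 = 26
j=5: count = 26*2+5 = 57
j=6: count = 57*2+6 = 120
j=7: count = 120*2+7 = 247
j=8: count = 247*2+8 = 502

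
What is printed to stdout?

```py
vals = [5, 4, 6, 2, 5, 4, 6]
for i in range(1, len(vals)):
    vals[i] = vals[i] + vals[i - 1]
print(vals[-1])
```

i=1: vals[1] = 4+5 = 9 → [5, 9, 6, 2, 5, 4, 6]
i=2: vals[2] = 6+9 = 15 → [5, 9, 15, 2, 5, 4, 6]
i=3: vals[3] = 2+15 = 17 → [5, 9, 15, 17, 5, 4, 6]
i=4: vals[4] = 5+17 = 22 → [5, 9, 15, 17, 22, 4, 6]
i=5: vals[5] = 4+22 = 26 → [5, 9, 15, 17, 22, 26, 6]
i=6: vals[6] = 6+26 = 32 → [5, 9, 15, 17, 22, 26, 32]

32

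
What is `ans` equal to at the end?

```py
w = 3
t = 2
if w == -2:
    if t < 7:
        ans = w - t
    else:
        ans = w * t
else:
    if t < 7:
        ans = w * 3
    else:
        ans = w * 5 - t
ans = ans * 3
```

27

w=3, t=2
w == -2 is False; t < 7 is True
→ ans = w * 3 = 9
ans = 9*3 = 27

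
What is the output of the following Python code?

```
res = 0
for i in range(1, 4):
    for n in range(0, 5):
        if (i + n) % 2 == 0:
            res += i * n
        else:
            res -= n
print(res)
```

i=1,n=0: odd sum, res = 0-0 = 0
i=1,n=1: even sum, res = 0+1 = 1
i=1,n=2: odd sum, res = 1-2 = -1
i=1,n=3: even sum, res = (-1)+3 = 2
i=1,n=4: odd sum, res = 2-4 = -2
i=2,n=0: even sum, res = (-2)+0 = -2
i=2,n=1: odd sum, res = (-2)-1 = -3
i=2,n=2: even sum, res = (-3)+4 = 1
i=2,n=3: odd sum, res = 1-3 = -2
i=2,n=4: even sum, res = (-2)+8 = 6
i=3,n=0: odd sum, res = 6-0 = 6
i=3,n=1: even sum, res = 6+3 = 9
i=3,n=2: odd sum, res = 9-2 = 7
i=3,n=3: even sum, res = 7+9 = 16
i=3,n=4: odd sum, res = 16-4 = 12

12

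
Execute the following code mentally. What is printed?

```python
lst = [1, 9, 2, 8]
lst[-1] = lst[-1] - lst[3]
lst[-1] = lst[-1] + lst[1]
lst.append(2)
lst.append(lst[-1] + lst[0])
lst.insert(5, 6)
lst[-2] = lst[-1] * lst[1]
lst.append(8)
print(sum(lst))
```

61

lst[-1] = lst[-1]-lst[3] = 8-8 = 0 → [1, 9, 2, 0]
lst[-1] = lst[-1]+lst[1] = 0+9 = 9 → [1, 9, 2, 9]
append 2 → [1, 9, 2, 9, 2]
append lst[-1]+lst[0] = 2+1 = 3 → [1, 9, 2, 9, 2, 3]
insert 6 at 5 → [1, 9, 2, 9, 2, 6, 3]
lst[-2] = lst[-1]*lst[1] = 3*9 = 27 → [1, 9, 2, 9, 2, 27, 3]
append 8 → [1, 9, 2, 9, 2, 27, 3, 8]
sum = 61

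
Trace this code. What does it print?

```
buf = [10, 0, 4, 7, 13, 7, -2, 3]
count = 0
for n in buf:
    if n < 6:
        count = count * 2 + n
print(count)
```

15

n=10: not <6
n=0: <6, count = 0*2+0 = 0
n=4: <6, count = 0*2+4 = 4
n=7: not <6
n=13: not <6
n=7: not <6
n=-2: <6, count = 4*2+(-2) = 6
n=3: <6, count = 6*2+3 = 15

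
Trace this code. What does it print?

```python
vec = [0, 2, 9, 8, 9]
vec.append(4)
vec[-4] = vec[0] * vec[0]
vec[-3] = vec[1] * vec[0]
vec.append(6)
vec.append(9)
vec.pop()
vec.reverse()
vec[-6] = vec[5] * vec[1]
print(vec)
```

append 4 → [0, 2, 9, 8, 9, 4]
vec[-4] = vec[0]*vec[0] = 0*0 = 0 → [0, 2, 0, 8, 9, 4]
vec[-3] = vec[1]*vec[0] = 2*0 = 0 → [0, 2, 0, 0, 9, 4]
append 6 → [0, 2, 0, 0, 9, 4, 6]
append 9 → [0, 2, 0, 0, 9, 4, 6, 9]
pop() removes 9 → [0, 2, 0, 0, 9, 4, 6]
reverse → [6, 4, 9, 0, 0, 2, 0]
vec[-6] = vec[5]*vec[1] = 2*4 = 8 → [6, 8, 9, 0, 0, 2, 0]

[6, 8, 9, 0, 0, 2, 0]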